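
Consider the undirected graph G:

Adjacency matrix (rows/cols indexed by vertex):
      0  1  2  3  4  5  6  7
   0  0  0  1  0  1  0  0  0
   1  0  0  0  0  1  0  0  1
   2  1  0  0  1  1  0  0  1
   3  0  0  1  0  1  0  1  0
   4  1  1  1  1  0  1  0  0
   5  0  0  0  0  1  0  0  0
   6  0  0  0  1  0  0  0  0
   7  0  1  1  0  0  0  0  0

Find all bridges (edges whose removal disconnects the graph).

A bridge is an edge whose removal increases the number of connected components.
Bridges found: (3,6), (4,5)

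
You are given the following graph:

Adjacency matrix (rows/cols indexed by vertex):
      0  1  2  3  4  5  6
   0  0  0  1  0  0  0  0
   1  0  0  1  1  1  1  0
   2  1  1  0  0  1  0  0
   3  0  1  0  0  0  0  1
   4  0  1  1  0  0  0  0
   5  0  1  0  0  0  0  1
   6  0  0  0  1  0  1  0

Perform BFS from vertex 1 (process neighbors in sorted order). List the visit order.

BFS from vertex 1 (neighbors processed in ascending order):
Visit order: 1, 2, 3, 4, 5, 0, 6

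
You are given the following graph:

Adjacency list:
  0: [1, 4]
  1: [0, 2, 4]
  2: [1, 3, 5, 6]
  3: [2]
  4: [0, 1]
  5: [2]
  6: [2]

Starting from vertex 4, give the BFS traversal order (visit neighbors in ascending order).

BFS from vertex 4 (neighbors processed in ascending order):
Visit order: 4, 0, 1, 2, 3, 5, 6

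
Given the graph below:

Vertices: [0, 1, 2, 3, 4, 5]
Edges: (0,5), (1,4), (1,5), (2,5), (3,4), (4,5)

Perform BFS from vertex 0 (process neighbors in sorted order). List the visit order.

BFS from vertex 0 (neighbors processed in ascending order):
Visit order: 0, 5, 1, 2, 4, 3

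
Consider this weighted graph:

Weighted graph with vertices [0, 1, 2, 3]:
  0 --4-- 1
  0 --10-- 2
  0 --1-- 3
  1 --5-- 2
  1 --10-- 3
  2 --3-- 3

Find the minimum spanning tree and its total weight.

Applying Kruskal's algorithm (sort edges by weight, add if no cycle):
  Add (0,3) w=1
  Add (2,3) w=3
  Add (0,1) w=4
  Skip (1,2) w=5 (creates cycle)
  Skip (0,2) w=10 (creates cycle)
  Skip (1,3) w=10 (creates cycle)
MST weight = 8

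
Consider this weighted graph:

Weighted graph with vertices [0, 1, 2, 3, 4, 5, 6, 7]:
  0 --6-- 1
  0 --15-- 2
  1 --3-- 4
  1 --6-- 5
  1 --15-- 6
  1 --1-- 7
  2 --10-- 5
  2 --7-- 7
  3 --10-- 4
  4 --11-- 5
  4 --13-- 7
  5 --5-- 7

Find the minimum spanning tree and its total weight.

Applying Kruskal's algorithm (sort edges by weight, add if no cycle):
  Add (1,7) w=1
  Add (1,4) w=3
  Add (5,7) w=5
  Add (0,1) w=6
  Skip (1,5) w=6 (creates cycle)
  Add (2,7) w=7
  Skip (2,5) w=10 (creates cycle)
  Add (3,4) w=10
  Skip (4,5) w=11 (creates cycle)
  Skip (4,7) w=13 (creates cycle)
  Skip (0,2) w=15 (creates cycle)
  Add (1,6) w=15
MST weight = 47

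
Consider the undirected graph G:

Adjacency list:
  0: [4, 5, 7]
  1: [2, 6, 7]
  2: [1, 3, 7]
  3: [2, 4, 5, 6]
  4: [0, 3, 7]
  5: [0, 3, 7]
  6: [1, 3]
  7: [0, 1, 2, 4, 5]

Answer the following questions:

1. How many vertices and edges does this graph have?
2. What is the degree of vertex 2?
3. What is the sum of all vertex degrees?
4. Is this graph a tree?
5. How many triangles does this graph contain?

Count: 8 vertices, 13 edges.
Vertex 2 has neighbors [1, 3, 7], degree = 3.
Handshaking lemma: 2 * 13 = 26.
A tree on 8 vertices has 7 edges. This graph has 13 edges (6 extra). Not a tree.
Number of triangles = 3.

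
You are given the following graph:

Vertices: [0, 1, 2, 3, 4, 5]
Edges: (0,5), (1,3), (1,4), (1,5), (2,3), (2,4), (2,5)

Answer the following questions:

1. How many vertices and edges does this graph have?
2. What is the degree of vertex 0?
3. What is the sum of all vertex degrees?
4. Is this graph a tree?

Count: 6 vertices, 7 edges.
Vertex 0 has neighbors [5], degree = 1.
Handshaking lemma: 2 * 7 = 14.
A tree on 6 vertices has 5 edges. This graph has 7 edges (2 extra). Not a tree.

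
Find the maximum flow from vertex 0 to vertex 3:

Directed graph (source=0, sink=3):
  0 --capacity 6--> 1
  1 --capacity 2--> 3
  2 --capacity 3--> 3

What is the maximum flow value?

Computing max flow:
  Flow on (0->1): 2/6
  Flow on (1->3): 2/2
Maximum flow = 2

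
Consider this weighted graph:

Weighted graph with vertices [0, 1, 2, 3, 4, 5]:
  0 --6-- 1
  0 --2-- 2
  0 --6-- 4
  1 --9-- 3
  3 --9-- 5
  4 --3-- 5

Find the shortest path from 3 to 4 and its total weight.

Using Dijkstra's algorithm from vertex 3:
Shortest path: 3 -> 5 -> 4
Total weight: 9 + 3 = 12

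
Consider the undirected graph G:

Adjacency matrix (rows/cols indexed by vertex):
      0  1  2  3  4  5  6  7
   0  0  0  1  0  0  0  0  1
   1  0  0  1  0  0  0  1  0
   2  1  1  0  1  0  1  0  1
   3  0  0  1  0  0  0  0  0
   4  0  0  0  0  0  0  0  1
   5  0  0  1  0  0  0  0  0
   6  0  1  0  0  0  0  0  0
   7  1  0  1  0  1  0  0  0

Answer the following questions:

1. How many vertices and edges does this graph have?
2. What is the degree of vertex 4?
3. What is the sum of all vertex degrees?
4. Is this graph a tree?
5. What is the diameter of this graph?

Count: 8 vertices, 8 edges.
Vertex 4 has neighbors [7], degree = 1.
Handshaking lemma: 2 * 8 = 16.
A tree on 8 vertices has 7 edges. This graph has 8 edges (1 extra). Not a tree.
Diameter (longest shortest path) = 4.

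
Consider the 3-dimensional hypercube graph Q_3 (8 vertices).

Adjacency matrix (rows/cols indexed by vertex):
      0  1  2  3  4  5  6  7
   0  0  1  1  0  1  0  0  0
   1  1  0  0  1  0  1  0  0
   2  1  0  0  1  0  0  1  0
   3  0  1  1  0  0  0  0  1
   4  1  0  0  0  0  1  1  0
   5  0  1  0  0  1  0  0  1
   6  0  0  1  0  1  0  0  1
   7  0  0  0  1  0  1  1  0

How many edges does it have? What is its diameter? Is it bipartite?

The 3-dimensional hypercube Q_3 has 8 vertices and each vertex has degree 3.
Total edges = 8 * 3 / 2 = 12.
Diameter = 3 (max Hamming distance between binary labels).
Hypercubes are bipartite (partition by parity of binary representation).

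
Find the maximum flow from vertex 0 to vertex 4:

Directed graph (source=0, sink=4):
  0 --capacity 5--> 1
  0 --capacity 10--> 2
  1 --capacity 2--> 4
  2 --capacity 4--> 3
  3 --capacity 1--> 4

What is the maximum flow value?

Computing max flow:
  Flow on (0->1): 2/5
  Flow on (0->2): 1/10
  Flow on (1->4): 2/2
  Flow on (2->3): 1/4
  Flow on (3->4): 1/1
Maximum flow = 3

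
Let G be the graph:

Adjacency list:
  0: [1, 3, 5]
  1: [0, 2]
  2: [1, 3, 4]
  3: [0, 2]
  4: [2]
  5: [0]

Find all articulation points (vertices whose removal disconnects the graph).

An articulation point is a vertex whose removal disconnects the graph.
Articulation points: [0, 2]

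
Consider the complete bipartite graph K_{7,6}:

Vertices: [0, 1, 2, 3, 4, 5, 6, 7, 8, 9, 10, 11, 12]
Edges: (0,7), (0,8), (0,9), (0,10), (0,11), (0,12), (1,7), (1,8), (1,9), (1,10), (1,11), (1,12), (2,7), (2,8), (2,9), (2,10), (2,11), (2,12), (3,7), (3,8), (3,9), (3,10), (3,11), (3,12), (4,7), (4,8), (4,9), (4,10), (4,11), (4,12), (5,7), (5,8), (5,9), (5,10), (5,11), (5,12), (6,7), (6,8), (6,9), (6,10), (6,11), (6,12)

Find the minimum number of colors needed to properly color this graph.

K_{7,6} is bipartite: vertices split into two independent sets of size 7 and 6.
Color one set 0, the other 1. No adjacent vertices share a color.
Chromatic number = 2.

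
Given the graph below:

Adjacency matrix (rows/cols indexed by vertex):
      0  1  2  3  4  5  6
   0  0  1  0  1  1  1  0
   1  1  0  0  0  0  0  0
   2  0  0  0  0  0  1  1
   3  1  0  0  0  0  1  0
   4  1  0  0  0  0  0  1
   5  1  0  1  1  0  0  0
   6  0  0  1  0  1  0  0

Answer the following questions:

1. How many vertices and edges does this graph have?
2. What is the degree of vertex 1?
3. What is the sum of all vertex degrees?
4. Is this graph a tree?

Count: 7 vertices, 8 edges.
Vertex 1 has neighbors [0], degree = 1.
Handshaking lemma: 2 * 8 = 16.
A tree on 7 vertices has 6 edges. This graph has 8 edges (2 extra). Not a tree.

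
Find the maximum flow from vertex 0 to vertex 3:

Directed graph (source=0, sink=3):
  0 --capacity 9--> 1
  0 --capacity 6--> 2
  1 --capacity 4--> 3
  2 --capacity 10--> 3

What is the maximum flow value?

Computing max flow:
  Flow on (0->1): 4/9
  Flow on (0->2): 6/6
  Flow on (1->3): 4/4
  Flow on (2->3): 6/10
Maximum flow = 10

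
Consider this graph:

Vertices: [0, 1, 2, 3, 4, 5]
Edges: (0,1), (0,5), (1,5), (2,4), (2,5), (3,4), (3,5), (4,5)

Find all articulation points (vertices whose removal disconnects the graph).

An articulation point is a vertex whose removal disconnects the graph.
Articulation points: [5]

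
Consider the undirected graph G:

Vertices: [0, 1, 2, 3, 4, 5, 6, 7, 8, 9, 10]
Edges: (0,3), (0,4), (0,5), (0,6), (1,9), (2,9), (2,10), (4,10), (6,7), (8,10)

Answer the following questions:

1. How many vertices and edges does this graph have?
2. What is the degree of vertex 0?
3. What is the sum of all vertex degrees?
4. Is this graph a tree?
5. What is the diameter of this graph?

Count: 11 vertices, 10 edges.
Vertex 0 has neighbors [3, 4, 5, 6], degree = 4.
Handshaking lemma: 2 * 10 = 20.
A graph is a tree iff it is connected and has exactly n-1 edges. This graph is connected (all 11 vertices in one component) and has 11-1 = 10 edges. It is a tree.
Diameter (longest shortest path) = 7.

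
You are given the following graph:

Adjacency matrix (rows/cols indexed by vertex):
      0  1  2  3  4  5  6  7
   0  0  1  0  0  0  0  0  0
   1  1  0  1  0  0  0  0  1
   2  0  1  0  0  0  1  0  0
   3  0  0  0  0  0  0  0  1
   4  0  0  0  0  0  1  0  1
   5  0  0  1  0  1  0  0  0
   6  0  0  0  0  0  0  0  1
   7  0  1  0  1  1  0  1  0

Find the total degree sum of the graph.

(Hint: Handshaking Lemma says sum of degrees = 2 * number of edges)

Count edges: 8 edges.
By Handshaking Lemma: sum of degrees = 2 * 8 = 16.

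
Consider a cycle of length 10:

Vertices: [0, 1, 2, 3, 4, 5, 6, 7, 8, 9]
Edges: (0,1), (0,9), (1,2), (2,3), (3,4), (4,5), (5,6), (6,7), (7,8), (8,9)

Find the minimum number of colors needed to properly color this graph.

This is an even cycle (C_10). Even cycles are bipartite.
Chromatic number = 2.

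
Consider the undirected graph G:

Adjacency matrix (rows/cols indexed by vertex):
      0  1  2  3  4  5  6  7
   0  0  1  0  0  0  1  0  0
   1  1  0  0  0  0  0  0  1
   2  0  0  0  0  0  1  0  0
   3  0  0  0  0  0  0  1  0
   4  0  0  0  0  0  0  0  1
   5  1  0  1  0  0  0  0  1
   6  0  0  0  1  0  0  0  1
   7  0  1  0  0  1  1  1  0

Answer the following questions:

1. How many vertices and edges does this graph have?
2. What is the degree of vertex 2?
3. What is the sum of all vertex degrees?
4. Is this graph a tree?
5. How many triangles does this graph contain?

Count: 8 vertices, 8 edges.
Vertex 2 has neighbors [5], degree = 1.
Handshaking lemma: 2 * 8 = 16.
A tree on 8 vertices has 7 edges. This graph has 8 edges (1 extra). Not a tree.
Number of triangles = 0.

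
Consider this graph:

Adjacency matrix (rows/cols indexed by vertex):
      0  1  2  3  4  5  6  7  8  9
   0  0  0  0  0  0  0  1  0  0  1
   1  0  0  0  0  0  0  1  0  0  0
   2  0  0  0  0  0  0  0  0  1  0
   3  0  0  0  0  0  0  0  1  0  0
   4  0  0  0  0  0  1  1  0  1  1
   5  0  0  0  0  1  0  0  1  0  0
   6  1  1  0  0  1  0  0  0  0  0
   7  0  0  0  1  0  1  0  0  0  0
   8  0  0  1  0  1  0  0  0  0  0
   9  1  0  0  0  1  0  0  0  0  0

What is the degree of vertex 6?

Vertex 6 has neighbors [0, 1, 4], so deg(6) = 3.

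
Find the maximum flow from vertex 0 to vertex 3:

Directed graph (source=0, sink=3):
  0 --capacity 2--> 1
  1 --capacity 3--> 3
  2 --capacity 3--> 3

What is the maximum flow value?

Computing max flow:
  Flow on (0->1): 2/2
  Flow on (1->3): 2/3
Maximum flow = 2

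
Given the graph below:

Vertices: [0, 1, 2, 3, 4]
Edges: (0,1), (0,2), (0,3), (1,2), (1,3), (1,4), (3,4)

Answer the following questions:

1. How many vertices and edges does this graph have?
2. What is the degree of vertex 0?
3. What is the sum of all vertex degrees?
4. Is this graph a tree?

Count: 5 vertices, 7 edges.
Vertex 0 has neighbors [1, 2, 3], degree = 3.
Handshaking lemma: 2 * 7 = 14.
A tree on 5 vertices has 4 edges. This graph has 7 edges (3 extra). Not a tree.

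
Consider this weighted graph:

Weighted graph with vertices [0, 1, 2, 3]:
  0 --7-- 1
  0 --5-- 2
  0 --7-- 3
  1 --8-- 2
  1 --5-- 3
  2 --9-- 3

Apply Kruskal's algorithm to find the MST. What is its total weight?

Applying Kruskal's algorithm (sort edges by weight, add if no cycle):
  Add (0,2) w=5
  Add (1,3) w=5
  Add (0,1) w=7
  Skip (0,3) w=7 (creates cycle)
  Skip (1,2) w=8 (creates cycle)
  Skip (2,3) w=9 (creates cycle)
MST weight = 17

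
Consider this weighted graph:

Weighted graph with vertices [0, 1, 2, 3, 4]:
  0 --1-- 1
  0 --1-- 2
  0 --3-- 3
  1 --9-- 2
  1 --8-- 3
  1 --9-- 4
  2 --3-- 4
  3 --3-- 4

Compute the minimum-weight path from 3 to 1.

Using Dijkstra's algorithm from vertex 3:
Shortest path: 3 -> 0 -> 1
Total weight: 3 + 1 = 4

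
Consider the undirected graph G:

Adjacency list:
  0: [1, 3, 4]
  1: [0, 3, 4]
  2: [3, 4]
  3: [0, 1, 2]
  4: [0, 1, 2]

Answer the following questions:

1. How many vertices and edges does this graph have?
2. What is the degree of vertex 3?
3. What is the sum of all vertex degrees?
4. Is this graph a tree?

Count: 5 vertices, 7 edges.
Vertex 3 has neighbors [0, 1, 2], degree = 3.
Handshaking lemma: 2 * 7 = 14.
A tree on 5 vertices has 4 edges. This graph has 7 edges (3 extra). Not a tree.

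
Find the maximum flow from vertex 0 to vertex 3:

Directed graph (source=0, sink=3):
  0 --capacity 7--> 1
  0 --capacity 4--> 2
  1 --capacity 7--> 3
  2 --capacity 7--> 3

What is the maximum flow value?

Computing max flow:
  Flow on (0->1): 7/7
  Flow on (0->2): 4/4
  Flow on (1->3): 7/7
  Flow on (2->3): 4/7
Maximum flow = 11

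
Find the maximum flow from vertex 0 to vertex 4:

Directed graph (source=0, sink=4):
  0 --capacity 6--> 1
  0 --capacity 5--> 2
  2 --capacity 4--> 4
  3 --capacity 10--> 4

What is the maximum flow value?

Computing max flow:
  Flow on (0->2): 4/5
  Flow on (2->4): 4/4
Maximum flow = 4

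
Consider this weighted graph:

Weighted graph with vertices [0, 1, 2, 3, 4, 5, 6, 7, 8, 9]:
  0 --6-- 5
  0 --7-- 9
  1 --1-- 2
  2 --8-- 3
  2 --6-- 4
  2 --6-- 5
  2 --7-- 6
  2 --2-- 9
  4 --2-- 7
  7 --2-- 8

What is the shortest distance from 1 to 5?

Using Dijkstra's algorithm from vertex 1:
Shortest path: 1 -> 2 -> 5
Total weight: 1 + 6 = 7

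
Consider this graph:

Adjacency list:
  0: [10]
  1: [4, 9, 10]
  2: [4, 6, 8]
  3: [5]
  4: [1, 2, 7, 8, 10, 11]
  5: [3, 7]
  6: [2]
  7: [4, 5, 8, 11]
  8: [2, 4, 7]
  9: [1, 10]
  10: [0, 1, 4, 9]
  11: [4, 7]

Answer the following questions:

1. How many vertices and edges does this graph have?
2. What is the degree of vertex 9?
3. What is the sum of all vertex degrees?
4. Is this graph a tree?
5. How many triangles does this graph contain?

Count: 12 vertices, 16 edges.
Vertex 9 has neighbors [1, 10], degree = 2.
Handshaking lemma: 2 * 16 = 32.
A tree on 12 vertices has 11 edges. This graph has 16 edges (5 extra). Not a tree.
Number of triangles = 5.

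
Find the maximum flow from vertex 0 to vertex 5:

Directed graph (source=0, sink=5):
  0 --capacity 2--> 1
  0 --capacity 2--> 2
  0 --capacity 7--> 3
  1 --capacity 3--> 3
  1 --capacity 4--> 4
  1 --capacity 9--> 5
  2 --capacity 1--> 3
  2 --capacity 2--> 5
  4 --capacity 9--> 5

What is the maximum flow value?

Computing max flow:
  Flow on (0->1): 2/2
  Flow on (0->2): 2/2
  Flow on (1->5): 2/9
  Flow on (2->5): 2/2
Maximum flow = 4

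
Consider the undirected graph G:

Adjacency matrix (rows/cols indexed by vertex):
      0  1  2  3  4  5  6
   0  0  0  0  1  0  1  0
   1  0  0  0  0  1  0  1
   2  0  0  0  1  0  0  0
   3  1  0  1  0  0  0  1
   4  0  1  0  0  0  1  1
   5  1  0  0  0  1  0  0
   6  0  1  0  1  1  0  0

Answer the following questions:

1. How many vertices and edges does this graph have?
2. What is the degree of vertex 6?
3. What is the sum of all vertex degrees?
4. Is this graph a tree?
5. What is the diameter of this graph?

Count: 7 vertices, 8 edges.
Vertex 6 has neighbors [1, 3, 4], degree = 3.
Handshaking lemma: 2 * 8 = 16.
A tree on 7 vertices has 6 edges. This graph has 8 edges (2 extra). Not a tree.
Diameter (longest shortest path) = 3.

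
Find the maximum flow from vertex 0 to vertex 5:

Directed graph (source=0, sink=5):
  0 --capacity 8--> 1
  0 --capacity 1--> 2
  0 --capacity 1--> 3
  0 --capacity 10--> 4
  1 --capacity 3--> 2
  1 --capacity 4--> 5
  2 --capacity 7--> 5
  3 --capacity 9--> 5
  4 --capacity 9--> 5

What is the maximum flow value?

Computing max flow:
  Flow on (0->1): 7/8
  Flow on (0->2): 1/1
  Flow on (0->3): 1/1
  Flow on (0->4): 9/10
  Flow on (1->2): 3/3
  Flow on (1->5): 4/4
  Flow on (2->5): 4/7
  Flow on (3->5): 1/9
  Flow on (4->5): 9/9
Maximum flow = 18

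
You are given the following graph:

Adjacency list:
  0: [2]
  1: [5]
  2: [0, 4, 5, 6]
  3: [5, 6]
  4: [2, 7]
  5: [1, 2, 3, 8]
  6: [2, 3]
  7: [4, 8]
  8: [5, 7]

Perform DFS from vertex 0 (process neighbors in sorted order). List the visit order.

DFS from vertex 0 (neighbors processed in ascending order):
Visit order: 0, 2, 4, 7, 8, 5, 1, 3, 6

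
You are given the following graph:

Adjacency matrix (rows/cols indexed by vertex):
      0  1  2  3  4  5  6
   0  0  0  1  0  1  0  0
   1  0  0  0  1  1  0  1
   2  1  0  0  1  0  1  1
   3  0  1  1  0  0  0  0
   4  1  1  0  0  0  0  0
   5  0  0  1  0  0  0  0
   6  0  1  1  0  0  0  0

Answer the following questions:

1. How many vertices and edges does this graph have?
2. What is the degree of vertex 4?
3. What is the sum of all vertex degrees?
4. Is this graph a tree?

Count: 7 vertices, 8 edges.
Vertex 4 has neighbors [0, 1], degree = 2.
Handshaking lemma: 2 * 8 = 16.
A tree on 7 vertices has 6 edges. This graph has 8 edges (2 extra). Not a tree.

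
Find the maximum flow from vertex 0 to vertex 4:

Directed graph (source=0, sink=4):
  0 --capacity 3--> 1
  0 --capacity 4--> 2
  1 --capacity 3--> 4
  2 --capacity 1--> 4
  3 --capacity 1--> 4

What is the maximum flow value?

Computing max flow:
  Flow on (0->1): 3/3
  Flow on (0->2): 1/4
  Flow on (1->4): 3/3
  Flow on (2->4): 1/1
Maximum flow = 4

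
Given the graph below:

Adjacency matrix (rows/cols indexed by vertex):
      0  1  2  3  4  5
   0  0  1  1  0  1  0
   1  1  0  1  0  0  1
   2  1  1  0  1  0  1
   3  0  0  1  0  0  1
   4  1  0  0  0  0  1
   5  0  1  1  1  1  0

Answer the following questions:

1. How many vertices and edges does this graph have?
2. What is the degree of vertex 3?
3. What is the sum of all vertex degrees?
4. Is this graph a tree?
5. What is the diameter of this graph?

Count: 6 vertices, 9 edges.
Vertex 3 has neighbors [2, 5], degree = 2.
Handshaking lemma: 2 * 9 = 18.
A tree on 6 vertices has 5 edges. This graph has 9 edges (4 extra). Not a tree.
Diameter (longest shortest path) = 2.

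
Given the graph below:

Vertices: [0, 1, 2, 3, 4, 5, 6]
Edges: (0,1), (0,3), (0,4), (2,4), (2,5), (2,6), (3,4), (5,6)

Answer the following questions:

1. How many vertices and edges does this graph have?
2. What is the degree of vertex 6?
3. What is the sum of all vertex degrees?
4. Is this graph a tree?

Count: 7 vertices, 8 edges.
Vertex 6 has neighbors [2, 5], degree = 2.
Handshaking lemma: 2 * 8 = 16.
A tree on 7 vertices has 6 edges. This graph has 8 edges (2 extra). Not a tree.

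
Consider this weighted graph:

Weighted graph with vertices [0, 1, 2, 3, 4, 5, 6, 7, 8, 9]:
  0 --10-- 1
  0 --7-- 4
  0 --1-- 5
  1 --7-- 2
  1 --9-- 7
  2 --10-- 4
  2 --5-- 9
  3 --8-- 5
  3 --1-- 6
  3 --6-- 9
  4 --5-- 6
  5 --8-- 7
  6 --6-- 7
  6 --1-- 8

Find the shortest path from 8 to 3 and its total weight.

Using Dijkstra's algorithm from vertex 8:
Shortest path: 8 -> 6 -> 3
Total weight: 1 + 1 = 2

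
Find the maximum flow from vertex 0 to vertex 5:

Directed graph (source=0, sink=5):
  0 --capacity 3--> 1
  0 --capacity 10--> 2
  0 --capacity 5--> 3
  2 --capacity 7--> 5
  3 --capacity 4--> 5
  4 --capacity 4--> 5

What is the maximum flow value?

Computing max flow:
  Flow on (0->2): 7/10
  Flow on (0->3): 4/5
  Flow on (2->5): 7/7
  Flow on (3->5): 4/4
Maximum flow = 11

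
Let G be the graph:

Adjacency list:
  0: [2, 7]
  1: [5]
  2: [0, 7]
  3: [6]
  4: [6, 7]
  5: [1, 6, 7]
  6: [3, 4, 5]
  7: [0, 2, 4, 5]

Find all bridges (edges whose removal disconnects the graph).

A bridge is an edge whose removal increases the number of connected components.
Bridges found: (1,5), (3,6)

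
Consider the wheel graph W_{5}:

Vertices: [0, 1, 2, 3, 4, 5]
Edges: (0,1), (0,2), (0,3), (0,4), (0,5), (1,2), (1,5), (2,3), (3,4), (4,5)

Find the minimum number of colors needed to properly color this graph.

W_{5} = C_{5} plus a hub adjacent to every cycle vertex.
The outer cycle needs 3 colors (odd cycle); the hub is adjacent to all of them so needs a fresh color.
Chromatic number = 3 + 1 = 4.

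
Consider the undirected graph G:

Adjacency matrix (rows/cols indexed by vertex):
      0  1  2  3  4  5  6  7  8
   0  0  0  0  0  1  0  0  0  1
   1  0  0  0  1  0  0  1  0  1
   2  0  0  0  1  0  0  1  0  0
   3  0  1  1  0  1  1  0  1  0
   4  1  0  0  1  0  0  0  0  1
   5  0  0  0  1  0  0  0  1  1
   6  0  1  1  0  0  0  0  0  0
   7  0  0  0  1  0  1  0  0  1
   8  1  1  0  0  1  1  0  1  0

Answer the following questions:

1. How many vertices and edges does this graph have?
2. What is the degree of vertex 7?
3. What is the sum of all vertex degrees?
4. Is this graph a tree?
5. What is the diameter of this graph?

Count: 9 vertices, 14 edges.
Vertex 7 has neighbors [3, 5, 8], degree = 3.
Handshaking lemma: 2 * 14 = 28.
A tree on 9 vertices has 8 edges. This graph has 14 edges (6 extra). Not a tree.
Diameter (longest shortest path) = 3.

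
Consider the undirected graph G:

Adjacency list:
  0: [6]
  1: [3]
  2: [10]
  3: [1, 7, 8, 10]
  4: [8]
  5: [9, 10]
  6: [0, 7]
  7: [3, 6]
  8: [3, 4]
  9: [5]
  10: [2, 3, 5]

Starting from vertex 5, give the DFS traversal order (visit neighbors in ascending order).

DFS from vertex 5 (neighbors processed in ascending order):
Visit order: 5, 9, 10, 2, 3, 1, 7, 6, 0, 8, 4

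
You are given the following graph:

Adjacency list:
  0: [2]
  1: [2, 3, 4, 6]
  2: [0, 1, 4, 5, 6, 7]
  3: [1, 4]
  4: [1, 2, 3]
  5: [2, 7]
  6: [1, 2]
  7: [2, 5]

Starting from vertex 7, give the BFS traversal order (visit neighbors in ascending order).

BFS from vertex 7 (neighbors processed in ascending order):
Visit order: 7, 2, 5, 0, 1, 4, 6, 3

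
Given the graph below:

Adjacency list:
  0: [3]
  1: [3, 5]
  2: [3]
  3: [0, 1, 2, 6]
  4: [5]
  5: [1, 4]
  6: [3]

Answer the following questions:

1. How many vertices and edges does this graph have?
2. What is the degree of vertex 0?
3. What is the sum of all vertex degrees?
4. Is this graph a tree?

Count: 7 vertices, 6 edges.
Vertex 0 has neighbors [3], degree = 1.
Handshaking lemma: 2 * 6 = 12.
A graph is a tree iff it is connected and has exactly n-1 edges. This graph is connected (all 7 vertices in one component) and has 7-1 = 6 edges. It is a tree.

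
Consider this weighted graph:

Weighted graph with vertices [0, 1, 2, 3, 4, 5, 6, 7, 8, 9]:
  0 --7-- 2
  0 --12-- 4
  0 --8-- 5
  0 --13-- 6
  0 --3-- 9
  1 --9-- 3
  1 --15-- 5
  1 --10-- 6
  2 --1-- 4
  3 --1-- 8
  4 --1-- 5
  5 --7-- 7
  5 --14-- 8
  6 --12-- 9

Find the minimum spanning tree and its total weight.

Applying Kruskal's algorithm (sort edges by weight, add if no cycle):
  Add (2,4) w=1
  Add (3,8) w=1
  Add (4,5) w=1
  Add (0,9) w=3
  Add (0,2) w=7
  Add (5,7) w=7
  Skip (0,5) w=8 (creates cycle)
  Add (1,3) w=9
  Add (1,6) w=10
  Skip (0,4) w=12 (creates cycle)
  Add (6,9) w=12
  Skip (0,6) w=13 (creates cycle)
  Skip (5,8) w=14 (creates cycle)
  Skip (1,5) w=15 (creates cycle)
MST weight = 51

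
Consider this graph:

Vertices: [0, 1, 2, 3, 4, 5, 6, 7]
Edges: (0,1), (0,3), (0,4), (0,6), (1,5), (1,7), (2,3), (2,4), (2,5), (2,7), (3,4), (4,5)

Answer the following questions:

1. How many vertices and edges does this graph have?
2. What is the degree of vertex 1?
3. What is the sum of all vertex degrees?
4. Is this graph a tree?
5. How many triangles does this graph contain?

Count: 8 vertices, 12 edges.
Vertex 1 has neighbors [0, 5, 7], degree = 3.
Handshaking lemma: 2 * 12 = 24.
A tree on 8 vertices has 7 edges. This graph has 12 edges (5 extra). Not a tree.
Number of triangles = 3.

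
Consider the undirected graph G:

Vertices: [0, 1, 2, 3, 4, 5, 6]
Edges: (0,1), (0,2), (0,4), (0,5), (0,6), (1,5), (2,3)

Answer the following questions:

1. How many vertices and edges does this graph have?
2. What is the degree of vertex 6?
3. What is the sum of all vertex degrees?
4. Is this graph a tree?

Count: 7 vertices, 7 edges.
Vertex 6 has neighbors [0], degree = 1.
Handshaking lemma: 2 * 7 = 14.
A tree on 7 vertices has 6 edges. This graph has 7 edges (1 extra). Not a tree.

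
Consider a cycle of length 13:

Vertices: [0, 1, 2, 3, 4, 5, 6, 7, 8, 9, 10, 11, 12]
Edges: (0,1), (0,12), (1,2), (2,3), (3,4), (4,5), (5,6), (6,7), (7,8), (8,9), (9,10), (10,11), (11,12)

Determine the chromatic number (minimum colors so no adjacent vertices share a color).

This is an odd cycle (C_13). Odd cycles are not bipartite (any 2-coloring forces two adjacent vertices to match), and 3 colors suffice.
Chromatic number = 3.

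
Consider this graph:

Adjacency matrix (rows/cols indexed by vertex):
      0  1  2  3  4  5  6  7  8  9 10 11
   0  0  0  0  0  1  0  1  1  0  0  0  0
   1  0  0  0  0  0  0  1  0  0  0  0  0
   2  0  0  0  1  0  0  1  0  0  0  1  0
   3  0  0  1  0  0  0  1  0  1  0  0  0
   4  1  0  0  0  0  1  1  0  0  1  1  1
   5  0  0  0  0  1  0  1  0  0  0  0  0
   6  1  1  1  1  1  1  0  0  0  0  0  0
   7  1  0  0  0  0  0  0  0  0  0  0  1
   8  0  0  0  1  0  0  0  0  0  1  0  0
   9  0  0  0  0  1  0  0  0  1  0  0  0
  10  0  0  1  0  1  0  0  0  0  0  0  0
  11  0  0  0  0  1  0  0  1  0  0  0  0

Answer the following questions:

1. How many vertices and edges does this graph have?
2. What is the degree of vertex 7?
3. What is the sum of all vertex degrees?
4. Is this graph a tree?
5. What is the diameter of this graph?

Count: 12 vertices, 17 edges.
Vertex 7 has neighbors [0, 11], degree = 2.
Handshaking lemma: 2 * 17 = 34.
A tree on 12 vertices has 11 edges. This graph has 17 edges (6 extra). Not a tree.
Diameter (longest shortest path) = 4.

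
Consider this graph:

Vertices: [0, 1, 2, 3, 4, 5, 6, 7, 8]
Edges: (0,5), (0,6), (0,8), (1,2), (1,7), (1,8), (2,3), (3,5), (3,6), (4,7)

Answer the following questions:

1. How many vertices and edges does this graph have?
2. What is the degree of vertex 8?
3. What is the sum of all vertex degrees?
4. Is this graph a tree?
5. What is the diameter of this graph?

Count: 9 vertices, 10 edges.
Vertex 8 has neighbors [0, 1], degree = 2.
Handshaking lemma: 2 * 10 = 20.
A tree on 9 vertices has 8 edges. This graph has 10 edges (2 extra). Not a tree.
Diameter (longest shortest path) = 5.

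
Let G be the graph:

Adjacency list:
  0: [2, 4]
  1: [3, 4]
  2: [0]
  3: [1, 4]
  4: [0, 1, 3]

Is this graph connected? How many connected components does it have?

Checking connectivity: the graph has 1 connected component(s).
All vertices are reachable from each other. The graph IS connected.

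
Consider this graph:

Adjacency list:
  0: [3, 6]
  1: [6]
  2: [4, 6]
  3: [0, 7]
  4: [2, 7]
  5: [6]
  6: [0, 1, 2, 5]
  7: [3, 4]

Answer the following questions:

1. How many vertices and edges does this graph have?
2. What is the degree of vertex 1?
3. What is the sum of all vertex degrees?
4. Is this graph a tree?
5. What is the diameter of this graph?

Count: 8 vertices, 8 edges.
Vertex 1 has neighbors [6], degree = 1.
Handshaking lemma: 2 * 8 = 16.
A tree on 8 vertices has 7 edges. This graph has 8 edges (1 extra). Not a tree.
Diameter (longest shortest path) = 4.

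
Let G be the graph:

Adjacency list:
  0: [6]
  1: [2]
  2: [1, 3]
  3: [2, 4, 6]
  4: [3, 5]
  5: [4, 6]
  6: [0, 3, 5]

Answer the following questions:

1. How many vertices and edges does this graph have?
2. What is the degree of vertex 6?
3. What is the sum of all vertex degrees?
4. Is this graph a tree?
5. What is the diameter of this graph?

Count: 7 vertices, 7 edges.
Vertex 6 has neighbors [0, 3, 5], degree = 3.
Handshaking lemma: 2 * 7 = 14.
A tree on 7 vertices has 6 edges. This graph has 7 edges (1 extra). Not a tree.
Diameter (longest shortest path) = 4.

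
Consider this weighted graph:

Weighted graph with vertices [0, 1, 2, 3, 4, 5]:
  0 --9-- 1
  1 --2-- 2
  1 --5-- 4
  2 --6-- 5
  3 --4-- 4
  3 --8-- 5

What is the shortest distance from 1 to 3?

Using Dijkstra's algorithm from vertex 1:
Shortest path: 1 -> 4 -> 3
Total weight: 5 + 4 = 9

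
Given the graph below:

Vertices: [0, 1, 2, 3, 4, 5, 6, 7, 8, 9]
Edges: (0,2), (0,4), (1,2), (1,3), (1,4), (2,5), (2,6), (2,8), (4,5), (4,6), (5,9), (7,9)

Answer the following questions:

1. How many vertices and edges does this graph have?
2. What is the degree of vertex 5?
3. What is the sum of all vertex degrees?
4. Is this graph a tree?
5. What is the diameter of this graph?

Count: 10 vertices, 12 edges.
Vertex 5 has neighbors [2, 4, 9], degree = 3.
Handshaking lemma: 2 * 12 = 24.
A tree on 10 vertices has 9 edges. This graph has 12 edges (3 extra). Not a tree.
Diameter (longest shortest path) = 5.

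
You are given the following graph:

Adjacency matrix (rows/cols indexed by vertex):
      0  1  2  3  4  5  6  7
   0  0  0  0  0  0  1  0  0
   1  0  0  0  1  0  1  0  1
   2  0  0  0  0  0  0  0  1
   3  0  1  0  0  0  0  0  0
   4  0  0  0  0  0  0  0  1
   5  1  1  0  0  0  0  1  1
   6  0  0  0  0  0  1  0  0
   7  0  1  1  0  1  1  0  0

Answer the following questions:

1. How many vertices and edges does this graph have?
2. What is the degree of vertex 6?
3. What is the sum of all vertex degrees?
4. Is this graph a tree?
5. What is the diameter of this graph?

Count: 8 vertices, 8 edges.
Vertex 6 has neighbors [5], degree = 1.
Handshaking lemma: 2 * 8 = 16.
A tree on 8 vertices has 7 edges. This graph has 8 edges (1 extra). Not a tree.
Diameter (longest shortest path) = 3.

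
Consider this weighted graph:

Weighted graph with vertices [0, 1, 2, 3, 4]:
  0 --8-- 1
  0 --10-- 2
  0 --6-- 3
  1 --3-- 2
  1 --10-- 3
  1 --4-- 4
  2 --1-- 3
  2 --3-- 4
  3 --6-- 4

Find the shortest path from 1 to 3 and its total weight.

Using Dijkstra's algorithm from vertex 1:
Shortest path: 1 -> 2 -> 3
Total weight: 3 + 1 = 4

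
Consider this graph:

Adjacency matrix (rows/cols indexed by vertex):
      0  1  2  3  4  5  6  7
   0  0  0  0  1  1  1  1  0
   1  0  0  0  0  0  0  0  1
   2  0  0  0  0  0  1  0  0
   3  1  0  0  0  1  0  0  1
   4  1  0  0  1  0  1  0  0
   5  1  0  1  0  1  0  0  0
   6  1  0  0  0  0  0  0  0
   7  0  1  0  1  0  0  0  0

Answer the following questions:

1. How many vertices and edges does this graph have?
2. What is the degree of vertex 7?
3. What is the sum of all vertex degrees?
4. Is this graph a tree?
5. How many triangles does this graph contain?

Count: 8 vertices, 9 edges.
Vertex 7 has neighbors [1, 3], degree = 2.
Handshaking lemma: 2 * 9 = 18.
A tree on 8 vertices has 7 edges. This graph has 9 edges (2 extra). Not a tree.
Number of triangles = 2.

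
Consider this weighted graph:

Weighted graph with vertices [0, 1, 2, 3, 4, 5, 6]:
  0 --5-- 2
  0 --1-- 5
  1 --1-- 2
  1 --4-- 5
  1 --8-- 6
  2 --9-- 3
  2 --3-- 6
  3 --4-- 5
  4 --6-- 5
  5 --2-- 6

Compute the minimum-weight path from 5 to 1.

Using Dijkstra's algorithm from vertex 5:
Shortest path: 5 -> 1
Total weight: 4 = 4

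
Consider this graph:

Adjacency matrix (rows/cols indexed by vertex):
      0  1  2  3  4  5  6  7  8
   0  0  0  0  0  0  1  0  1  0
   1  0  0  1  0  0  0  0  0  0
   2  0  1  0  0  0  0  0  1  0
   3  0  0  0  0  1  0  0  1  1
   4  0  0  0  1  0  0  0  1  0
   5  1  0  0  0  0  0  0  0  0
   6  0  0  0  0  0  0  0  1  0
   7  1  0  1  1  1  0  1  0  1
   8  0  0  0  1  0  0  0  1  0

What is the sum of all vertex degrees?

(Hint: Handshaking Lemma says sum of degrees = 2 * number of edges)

Count edges: 10 edges.
By Handshaking Lemma: sum of degrees = 2 * 10 = 20.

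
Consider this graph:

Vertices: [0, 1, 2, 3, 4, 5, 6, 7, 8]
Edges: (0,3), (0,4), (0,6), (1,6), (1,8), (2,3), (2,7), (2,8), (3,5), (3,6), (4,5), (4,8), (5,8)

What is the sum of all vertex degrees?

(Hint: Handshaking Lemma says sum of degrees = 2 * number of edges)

Count edges: 13 edges.
By Handshaking Lemma: sum of degrees = 2 * 13 = 26.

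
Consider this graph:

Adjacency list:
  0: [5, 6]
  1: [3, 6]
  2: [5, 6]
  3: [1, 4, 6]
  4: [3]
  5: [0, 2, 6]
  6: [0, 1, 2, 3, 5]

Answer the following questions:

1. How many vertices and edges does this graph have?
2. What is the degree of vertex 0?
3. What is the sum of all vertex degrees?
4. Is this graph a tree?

Count: 7 vertices, 9 edges.
Vertex 0 has neighbors [5, 6], degree = 2.
Handshaking lemma: 2 * 9 = 18.
A tree on 7 vertices has 6 edges. This graph has 9 edges (3 extra). Not a tree.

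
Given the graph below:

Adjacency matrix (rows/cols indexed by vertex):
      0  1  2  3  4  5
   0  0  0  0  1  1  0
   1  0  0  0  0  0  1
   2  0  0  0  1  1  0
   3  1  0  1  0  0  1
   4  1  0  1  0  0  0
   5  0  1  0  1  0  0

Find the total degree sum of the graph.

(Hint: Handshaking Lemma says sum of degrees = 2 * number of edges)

Count edges: 6 edges.
By Handshaking Lemma: sum of degrees = 2 * 6 = 12.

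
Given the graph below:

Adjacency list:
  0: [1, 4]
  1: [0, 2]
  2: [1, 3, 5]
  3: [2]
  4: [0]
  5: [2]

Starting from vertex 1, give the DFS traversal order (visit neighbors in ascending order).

DFS from vertex 1 (neighbors processed in ascending order):
Visit order: 1, 0, 4, 2, 3, 5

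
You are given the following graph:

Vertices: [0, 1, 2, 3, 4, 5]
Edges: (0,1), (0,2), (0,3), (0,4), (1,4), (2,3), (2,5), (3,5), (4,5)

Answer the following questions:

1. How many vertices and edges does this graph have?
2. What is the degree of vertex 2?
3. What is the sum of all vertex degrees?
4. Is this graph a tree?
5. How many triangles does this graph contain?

Count: 6 vertices, 9 edges.
Vertex 2 has neighbors [0, 3, 5], degree = 3.
Handshaking lemma: 2 * 9 = 18.
A tree on 6 vertices has 5 edges. This graph has 9 edges (4 extra). Not a tree.
Number of triangles = 3.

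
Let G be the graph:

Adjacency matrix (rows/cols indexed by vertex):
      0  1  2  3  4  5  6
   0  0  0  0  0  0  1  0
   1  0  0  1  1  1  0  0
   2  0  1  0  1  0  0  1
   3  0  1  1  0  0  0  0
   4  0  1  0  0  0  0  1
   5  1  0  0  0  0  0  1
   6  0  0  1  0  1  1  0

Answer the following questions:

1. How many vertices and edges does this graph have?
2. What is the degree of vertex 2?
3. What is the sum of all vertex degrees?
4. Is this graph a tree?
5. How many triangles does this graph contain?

Count: 7 vertices, 8 edges.
Vertex 2 has neighbors [1, 3, 6], degree = 3.
Handshaking lemma: 2 * 8 = 16.
A tree on 7 vertices has 6 edges. This graph has 8 edges (2 extra). Not a tree.
Number of triangles = 1.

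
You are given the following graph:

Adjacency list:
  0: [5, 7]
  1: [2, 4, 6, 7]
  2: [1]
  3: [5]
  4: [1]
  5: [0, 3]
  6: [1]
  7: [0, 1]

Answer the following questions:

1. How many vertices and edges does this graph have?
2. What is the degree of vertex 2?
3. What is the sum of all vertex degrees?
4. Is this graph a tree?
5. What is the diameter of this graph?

Count: 8 vertices, 7 edges.
Vertex 2 has neighbors [1], degree = 1.
Handshaking lemma: 2 * 7 = 14.
A graph is a tree iff it is connected and has exactly n-1 edges. This graph is connected (all 8 vertices in one component) and has 8-1 = 7 edges. It is a tree.
Diameter (longest shortest path) = 5.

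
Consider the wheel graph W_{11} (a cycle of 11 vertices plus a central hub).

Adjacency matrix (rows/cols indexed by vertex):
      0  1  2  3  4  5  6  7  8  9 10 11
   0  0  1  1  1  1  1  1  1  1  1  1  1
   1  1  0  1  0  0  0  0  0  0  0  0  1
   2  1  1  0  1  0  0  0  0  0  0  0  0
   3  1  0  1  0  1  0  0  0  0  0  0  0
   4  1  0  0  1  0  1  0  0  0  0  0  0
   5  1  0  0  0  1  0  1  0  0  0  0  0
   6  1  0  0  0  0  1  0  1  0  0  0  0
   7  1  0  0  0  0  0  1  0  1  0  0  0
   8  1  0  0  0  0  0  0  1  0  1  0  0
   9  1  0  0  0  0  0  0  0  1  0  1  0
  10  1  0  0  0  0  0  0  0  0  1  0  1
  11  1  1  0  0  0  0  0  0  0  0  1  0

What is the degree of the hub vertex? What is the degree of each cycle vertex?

The hub connects to all 11 cycle vertices, so deg(hub) = 11.
Each cycle vertex connects to 2 neighbors on the cycle plus the hub, so deg(cycle vertex) = 3.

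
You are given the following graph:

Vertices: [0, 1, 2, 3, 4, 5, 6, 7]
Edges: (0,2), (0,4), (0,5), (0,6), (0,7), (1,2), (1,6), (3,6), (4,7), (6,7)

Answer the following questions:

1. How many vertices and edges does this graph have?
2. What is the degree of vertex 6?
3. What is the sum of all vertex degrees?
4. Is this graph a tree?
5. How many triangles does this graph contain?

Count: 8 vertices, 10 edges.
Vertex 6 has neighbors [0, 1, 3, 7], degree = 4.
Handshaking lemma: 2 * 10 = 20.
A tree on 8 vertices has 7 edges. This graph has 10 edges (3 extra). Not a tree.
Number of triangles = 2.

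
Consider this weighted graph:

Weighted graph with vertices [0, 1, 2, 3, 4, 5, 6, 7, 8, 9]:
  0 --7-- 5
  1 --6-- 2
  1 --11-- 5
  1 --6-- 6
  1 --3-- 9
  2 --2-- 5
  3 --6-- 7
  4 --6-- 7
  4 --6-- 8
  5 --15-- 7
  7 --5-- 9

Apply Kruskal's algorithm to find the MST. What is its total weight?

Applying Kruskal's algorithm (sort edges by weight, add if no cycle):
  Add (2,5) w=2
  Add (1,9) w=3
  Add (7,9) w=5
  Add (1,6) w=6
  Add (1,2) w=6
  Add (3,7) w=6
  Add (4,7) w=6
  Add (4,8) w=6
  Add (0,5) w=7
  Skip (1,5) w=11 (creates cycle)
  Skip (5,7) w=15 (creates cycle)
MST weight = 47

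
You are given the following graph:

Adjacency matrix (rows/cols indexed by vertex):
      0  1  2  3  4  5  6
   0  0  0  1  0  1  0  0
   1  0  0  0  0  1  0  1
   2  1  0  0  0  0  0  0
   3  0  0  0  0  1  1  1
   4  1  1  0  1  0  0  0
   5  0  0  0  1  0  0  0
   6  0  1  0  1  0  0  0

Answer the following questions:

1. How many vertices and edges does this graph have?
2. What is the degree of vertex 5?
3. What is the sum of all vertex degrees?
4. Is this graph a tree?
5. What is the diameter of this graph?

Count: 7 vertices, 7 edges.
Vertex 5 has neighbors [3], degree = 1.
Handshaking lemma: 2 * 7 = 14.
A tree on 7 vertices has 6 edges. This graph has 7 edges (1 extra). Not a tree.
Diameter (longest shortest path) = 4.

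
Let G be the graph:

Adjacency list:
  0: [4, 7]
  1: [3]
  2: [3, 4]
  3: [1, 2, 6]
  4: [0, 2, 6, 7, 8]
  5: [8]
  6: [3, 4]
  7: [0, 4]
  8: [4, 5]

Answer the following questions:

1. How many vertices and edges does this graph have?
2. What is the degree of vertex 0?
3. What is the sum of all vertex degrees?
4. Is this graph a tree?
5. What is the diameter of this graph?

Count: 9 vertices, 10 edges.
Vertex 0 has neighbors [4, 7], degree = 2.
Handshaking lemma: 2 * 10 = 20.
A tree on 9 vertices has 8 edges. This graph has 10 edges (2 extra). Not a tree.
Diameter (longest shortest path) = 5.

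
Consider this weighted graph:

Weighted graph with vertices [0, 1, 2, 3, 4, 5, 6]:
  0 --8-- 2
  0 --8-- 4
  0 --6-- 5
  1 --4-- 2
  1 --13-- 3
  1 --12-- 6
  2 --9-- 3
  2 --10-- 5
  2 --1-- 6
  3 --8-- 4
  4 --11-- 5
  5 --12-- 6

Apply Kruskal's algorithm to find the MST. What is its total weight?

Applying Kruskal's algorithm (sort edges by weight, add if no cycle):
  Add (2,6) w=1
  Add (1,2) w=4
  Add (0,5) w=6
  Add (0,4) w=8
  Add (0,2) w=8
  Add (3,4) w=8
  Skip (2,3) w=9 (creates cycle)
  Skip (2,5) w=10 (creates cycle)
  Skip (4,5) w=11 (creates cycle)
  Skip (1,6) w=12 (creates cycle)
  Skip (5,6) w=12 (creates cycle)
  Skip (1,3) w=13 (creates cycle)
MST weight = 35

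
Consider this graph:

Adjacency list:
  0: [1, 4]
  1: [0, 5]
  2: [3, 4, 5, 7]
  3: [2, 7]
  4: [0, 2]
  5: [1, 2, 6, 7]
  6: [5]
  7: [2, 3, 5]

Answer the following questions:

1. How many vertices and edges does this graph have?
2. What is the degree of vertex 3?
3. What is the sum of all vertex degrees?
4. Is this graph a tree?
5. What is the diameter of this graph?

Count: 8 vertices, 10 edges.
Vertex 3 has neighbors [2, 7], degree = 2.
Handshaking lemma: 2 * 10 = 20.
A tree on 8 vertices has 7 edges. This graph has 10 edges (3 extra). Not a tree.
Diameter (longest shortest path) = 3.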